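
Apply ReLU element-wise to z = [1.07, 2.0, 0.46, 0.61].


ReLU(1.07) = max(0, 1.07) = 1.07
ReLU(2.0) = max(0, 2.0) = 2.0
ReLU(0.46) = max(0, 0.46) = 0.46
ReLU(0.61) = max(0, 0.61) = 0.61
result = [1.07, 2.0, 0.46, 0.61]

[1.07, 2.0, 0.46, 0.61]


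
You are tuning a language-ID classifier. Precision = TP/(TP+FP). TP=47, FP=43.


Precision = TP/(TP+FP)
= 47/(47+43)
= 47/90 = 52.22%

52.22%


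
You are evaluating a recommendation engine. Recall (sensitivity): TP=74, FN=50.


Recall = TP/(TP+FN)
= 74/(74+50)
= 74/124 = 59.68%

59.68%


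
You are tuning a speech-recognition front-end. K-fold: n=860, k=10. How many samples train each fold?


Fold size = 860/10 = 86
Training per fold = 860 - 86 = 774

774


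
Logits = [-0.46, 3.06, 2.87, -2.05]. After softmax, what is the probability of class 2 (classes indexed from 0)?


Exponentials: e^-0.46=0.6313, e^3.06=21.3276, e^2.87=17.637, e^-2.05=0.1287
Sum = 39.7246
Softmax = [0.0159, 0.5369, 0.444, 0.0032]
p[2] = 17.637/39.7246 = 0.444

0.444


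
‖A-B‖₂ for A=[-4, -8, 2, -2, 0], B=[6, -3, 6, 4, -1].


d = √((-4-6)² + (-8+ 3)² + (2-6)² + (-2-4)² + (0+ 1)²)
  = √(100 + 25 + 16 + 36 + 1)
  = √178 = 13.3417

13.3417


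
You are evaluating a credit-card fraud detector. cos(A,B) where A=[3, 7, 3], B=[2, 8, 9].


A·B = 3·2 + 7·8 + 3·9 = 89
‖A‖ = √67 = 8.1854, ‖B‖ = √149 = 12.2066
cos = 89/(√67·√149) = 89/√9983 = 0.8908

0.8908


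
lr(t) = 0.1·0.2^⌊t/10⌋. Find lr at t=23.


n_drops = ⌊23/10⌋ = 2
lr = 0.1·0.2^2 = 0.1·0.04 = 0.004

0.004


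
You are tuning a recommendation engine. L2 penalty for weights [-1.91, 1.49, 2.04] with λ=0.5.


‖w‖₂² = (-1.91)² + (1.49)² + (2.04)²
     = 3.6481 + 2.2201 + 4.1616
     = 10.0298
λ·‖w‖₂² = 0.5·10.0298 = 5.0149

5.0149


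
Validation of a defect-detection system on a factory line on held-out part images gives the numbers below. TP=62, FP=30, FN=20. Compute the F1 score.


Precision = 62/92 = 0.6739
Recall = 62/82 = 0.7561
F1 = 2·P·R/(P+R) = 2·TP/(2·TP+FP+FN) = 124/(124+30+20) = 124/174 = 0.7126

0.7126


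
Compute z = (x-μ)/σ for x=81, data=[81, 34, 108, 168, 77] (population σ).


μ = 93.6, σ = 44.1117
z = (81 - 93.6)/44.1117 = -0.2856

-0.2856


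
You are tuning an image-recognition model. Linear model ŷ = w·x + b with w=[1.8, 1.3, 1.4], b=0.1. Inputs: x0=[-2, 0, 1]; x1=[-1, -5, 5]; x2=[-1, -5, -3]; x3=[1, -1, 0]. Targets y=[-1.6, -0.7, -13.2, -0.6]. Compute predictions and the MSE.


ŷ0 = (1.8)·(-2) + (1.3)·(0) + (1.4)·(1) + 0.1 = -2.1
ŷ1 = (1.8)·(-1) + (1.3)·(-5) + (1.4)·(5) + 0.1 = -1.2
ŷ2 = (1.8)·(-1) + (1.3)·(-5) + (1.4)·(-3) + 0.1 = -12.4
ŷ3 = (1.8)·(1) + (1.3)·(-1) + (1.4)·(0) + 0.1 = 0.6
errors² = [0.25, 0.25, 0.64, 1.44]
MSE = 2.5800/4 = 0.645

0.645


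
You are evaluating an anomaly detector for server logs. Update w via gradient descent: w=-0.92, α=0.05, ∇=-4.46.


w_new = w - α·∇
= -0.92 - 0.05·-4.46
= -0.92 + 0.223
= -0.697

-0.697


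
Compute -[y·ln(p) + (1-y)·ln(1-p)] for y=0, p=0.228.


BCE = -[y·ln(p) + (1-y)·ln(1-p)]
= -0 - 1·ln(1-0.228)
= -ln(0.772) = 0.2588

0.2588


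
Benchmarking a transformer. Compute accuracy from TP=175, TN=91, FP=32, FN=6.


Accuracy = (TP+TN)/(TP+TN+FP+FN)
= (175+91)/(304)
= 266/304 = 87.5%

87.5%


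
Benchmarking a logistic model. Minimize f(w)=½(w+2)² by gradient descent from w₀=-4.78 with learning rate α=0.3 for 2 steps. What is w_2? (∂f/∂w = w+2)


step 1: grad = -4.78+2 = -2.78; w = -4.78 - 0.3·(-2.78) = -3.946
step 2: grad = -3.946+2 = -1.946; w = -3.946 - 0.3·(-1.946) = -3.3622

-3.3622


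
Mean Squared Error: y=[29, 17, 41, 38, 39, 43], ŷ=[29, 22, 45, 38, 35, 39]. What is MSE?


Squared errors: (29-29)²=0, (17-22)²=25, (41-45)²=16, (38-38)²=0, (39-35)²=16, (43-39)²=16
Sum = 73
MSE = 73/6 = 73/6

73/6


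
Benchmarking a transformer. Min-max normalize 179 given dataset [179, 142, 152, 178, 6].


min=6, max=179
(179-6)/(179-6) = 173/173 = 1.0

1.0


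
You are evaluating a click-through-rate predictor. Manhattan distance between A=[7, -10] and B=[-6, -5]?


d = |7+ 6| + |-10+ 5|
  = 13 + 5
  = 18

18


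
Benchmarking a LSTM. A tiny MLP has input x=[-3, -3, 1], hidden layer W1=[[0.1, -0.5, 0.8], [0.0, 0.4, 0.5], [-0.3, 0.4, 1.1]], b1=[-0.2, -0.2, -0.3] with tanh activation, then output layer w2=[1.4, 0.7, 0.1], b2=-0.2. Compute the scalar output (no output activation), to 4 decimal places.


z1[0] = (0.1)·(-3) + (-0.5)·(-3) + (0.8)·(1) - 0.2 = 1.8
z1[1] = (0.0)·(-3) + (0.4)·(-3) + (0.5)·(1) - 0.2 = -0.9
z1[2] = (-0.3)·(-3) + (0.4)·(-3) + (1.1)·(1) - 0.3 = 0.5
h = tanh(z1) = [0.9468, -0.7163, 0.4621]
output = (1.4)·(0.9468) + (0.7)·(-0.7163) + (0.1)·(0.4621) - 0.2 = 0.6703

0.6703


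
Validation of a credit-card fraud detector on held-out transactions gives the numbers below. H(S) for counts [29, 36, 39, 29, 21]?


Probabilities: [29/154, 36/154, 39/154, 29/154, 21/154] ≈ [0.1883, 0.2338, 0.2532, 0.1883, 0.1364]
H = -((29/154)·log₂(29/154) + (36/154)·log₂(36/154) + (39/154)·log₂(39/154) + (29/154)·log₂(29/154) + (21/154)·log₂(21/154))
  = 2.2911 bits

2.2911 bits


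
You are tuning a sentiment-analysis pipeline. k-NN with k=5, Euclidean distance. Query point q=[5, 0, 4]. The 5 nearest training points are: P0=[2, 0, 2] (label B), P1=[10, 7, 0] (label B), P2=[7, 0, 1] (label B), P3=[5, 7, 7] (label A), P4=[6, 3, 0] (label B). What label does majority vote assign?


d(q,P0) = 3.6056  (label B)
d(q,P1) = 9.4868  (label B)
d(q,P2) = 3.6056  (label B)
d(q,P3) = 7.6158  (label A)
d(q,P4) = 5.099  (label B)
Votes: A=1, B=4
Majority → B

B


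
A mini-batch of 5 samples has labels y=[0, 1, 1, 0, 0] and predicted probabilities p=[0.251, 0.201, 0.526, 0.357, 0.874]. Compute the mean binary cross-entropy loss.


L[0] = -ln(1-0.251) = -ln(0.749) = 0.289
L[1] = -ln(0.201) = 1.6045
L[2] = -ln(0.526) = 0.6425
L[3] = -ln(1-0.357) = -ln(0.643) = 0.4416
L[4] = -ln(1-0.874) = -ln(0.126) = 2.0715
mean = (0.289 + 1.6045 + 0.6425 + 0.4416 + 2.0715)/5 = 1.0098

1.0098


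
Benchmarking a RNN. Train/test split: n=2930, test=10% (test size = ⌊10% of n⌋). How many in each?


Test = ⌊2930·10/100⌋ = 293
Train = 2930 - 293 = 2637

Train: 2637, Test: 293


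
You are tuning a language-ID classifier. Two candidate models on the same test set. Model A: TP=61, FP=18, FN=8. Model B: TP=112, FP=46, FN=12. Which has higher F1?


Model A: P=61/79=0.7722, R=61/69=0.8841, F1=2PR/(P+R)=2TP/(2TP+FP+FN)=122/148=0.8243
Model B: P=112/158=0.7089, R=112/124=0.9032, F1=2PR/(P+R)=2TP/(2TP+FP+FN)=224/282=0.7943
0.8243 > 0.7943 → Model A

Model A


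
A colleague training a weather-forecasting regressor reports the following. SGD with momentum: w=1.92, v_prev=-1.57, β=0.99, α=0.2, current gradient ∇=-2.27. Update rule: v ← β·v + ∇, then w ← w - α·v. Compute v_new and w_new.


v_new = 0.99·-1.57 - 2.27 = -1.5543 - 2.27 = -3.8243
w_new = 1.92 - 0.2·-3.8243 = 1.92 + 0.76486 = 2.68486

v_new=-3.8243, w_new=2.68486


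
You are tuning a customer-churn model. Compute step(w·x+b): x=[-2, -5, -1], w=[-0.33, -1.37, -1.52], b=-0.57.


z = (-2)·(-0.33) + (-5)·(-1.37) + (-1)·(-1.52) - 0.57
  = 8.46
step(z) = 1 (z≥0)

1


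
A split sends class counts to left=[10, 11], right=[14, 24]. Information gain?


Parent = [24, 35], H_parent = 0.9748
H_left = 0.9984 (n=21), H_right = 0.9495 (n=38)
H_children = (21/59)·0.9984 + (38/59)·0.9495 = 0.9669
IG = 0.9748 - 0.9669 = 0.0079

0.0079


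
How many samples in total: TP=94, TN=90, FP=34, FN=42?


Total = TP + TN + FP + FN
= 94 + 90 + 34 + 42
= 260
(Predicted positive: 128, predicted negative: 132)

260


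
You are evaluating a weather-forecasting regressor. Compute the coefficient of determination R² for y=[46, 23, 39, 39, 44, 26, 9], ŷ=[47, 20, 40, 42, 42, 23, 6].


ȳ = 32.2857
SS_res = Σ(y-ŷ)² = 42
SS_tot = Σ(y-ȳ)² = 1083.43
R² = 1 - SS_res/SS_tot = 1 - 0.0388 = 0.9612

0.9612


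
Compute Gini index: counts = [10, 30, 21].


Probabilities: [10/61, 30/61, 21/61] ≈ [0.1639, 0.4918, 0.3443]
Σpᵢ² = (100 + 900 + 441)/61² = 1441/3721
Gini = 1 - Σpᵢ² = 1 - 1441/3721 = 0.6127

0.6127


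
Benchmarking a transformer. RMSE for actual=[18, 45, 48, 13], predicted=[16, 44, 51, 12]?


MSE = 15/4 = 3.75
RMSE = √(15/4) = 1.9365

1.9365


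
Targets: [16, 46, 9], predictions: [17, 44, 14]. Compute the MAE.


Absolute errors: |16-17|=1, |46-44|=2, |9-14|=5
Sum = 8
MAE = 8/3 = 8/3

8/3


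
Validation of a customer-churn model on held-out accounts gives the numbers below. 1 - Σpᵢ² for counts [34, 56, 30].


Probabilities: [34/120, 56/120, 30/120] ≈ [0.2833, 0.4667, 0.25]
Σpᵢ² = (1156 + 3136 + 900)/120² = 5192/14400
Gini = 1 - Σpᵢ² = 1 - 5192/14400 = 0.6394

0.6394


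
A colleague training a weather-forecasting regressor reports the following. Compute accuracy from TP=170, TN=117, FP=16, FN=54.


Accuracy = (TP+TN)/(TP+TN+FP+FN)
= (170+117)/(357)
= 287/357 = 80.39%

80.39%


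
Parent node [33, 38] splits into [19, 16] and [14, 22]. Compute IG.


Parent = [33, 38], H_parent = 0.9964
H_left = 0.9947 (n=35), H_right = 0.9641 (n=36)
H_children = (35/71)·0.9947 + (36/71)·0.9641 = 0.9792
IG = 0.9964 - 0.9792 = 0.0172

0.0172


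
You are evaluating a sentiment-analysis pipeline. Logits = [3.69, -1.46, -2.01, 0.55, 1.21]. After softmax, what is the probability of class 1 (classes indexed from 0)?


Exponentials: e^3.69=40.0448, e^-1.46=0.2322, e^-2.01=0.134, e^0.55=1.7333, e^1.21=3.3535
Sum = 45.4978
Softmax = [0.8801, 0.0051, 0.0029, 0.0381, 0.0737]
p[1] = 0.2322/45.4978 = 0.0051

0.0051


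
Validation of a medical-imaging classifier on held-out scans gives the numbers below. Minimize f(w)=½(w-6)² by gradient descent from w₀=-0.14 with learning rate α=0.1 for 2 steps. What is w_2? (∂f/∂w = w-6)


step 1: grad = -0.14-6 = -6.14; w = -0.14 - 0.1·(-6.14) = 0.474
step 2: grad = 0.474-6 = -5.526; w = 0.474 - 0.1·(-5.526) = 1.0266

1.0266


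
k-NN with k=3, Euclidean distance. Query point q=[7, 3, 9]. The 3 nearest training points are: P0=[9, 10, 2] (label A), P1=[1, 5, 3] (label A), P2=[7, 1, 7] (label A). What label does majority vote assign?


d(q,P0) = 10.0995  (label A)
d(q,P1) = 8.7178  (label A)
d(q,P2) = 2.8284  (label A)
Votes: A=3, B=0
Majority → A

A


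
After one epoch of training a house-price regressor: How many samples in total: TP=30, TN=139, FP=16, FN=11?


Total = TP + TN + FP + FN
= 30 + 139 + 16 + 11
= 196
(Predicted positive: 46, predicted negative: 150)

196


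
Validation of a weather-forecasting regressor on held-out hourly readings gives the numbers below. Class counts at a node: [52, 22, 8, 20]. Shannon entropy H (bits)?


Probabilities: [52/102, 22/102, 8/102, 20/102] ≈ [0.5098, 0.2157, 0.0784, 0.1961]
H = -((52/102)·log₂(52/102) + (22/102)·log₂(22/102) + (8/102)·log₂(8/102) + (20/102)·log₂(20/102))
  = 1.7217 bits

1.7217 bits


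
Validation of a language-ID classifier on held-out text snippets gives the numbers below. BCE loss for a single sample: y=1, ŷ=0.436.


BCE = -[y·ln(p) + (1-y)·ln(1-p)]
= -1·ln(0.436) - 0
= -ln(0.436) = 0.8301

0.8301


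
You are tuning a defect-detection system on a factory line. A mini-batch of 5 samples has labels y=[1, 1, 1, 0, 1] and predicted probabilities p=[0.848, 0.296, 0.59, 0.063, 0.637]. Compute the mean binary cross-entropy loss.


L[0] = -ln(0.848) = 0.1649
L[1] = -ln(0.296) = 1.2174
L[2] = -ln(0.59) = 0.5276
L[3] = -ln(1-0.063) = -ln(0.937) = 0.0651
L[4] = -ln(0.637) = 0.451
mean = (0.1649 + 1.2174 + 0.5276 + 0.0651 + 0.451)/5 = 0.4852

0.4852


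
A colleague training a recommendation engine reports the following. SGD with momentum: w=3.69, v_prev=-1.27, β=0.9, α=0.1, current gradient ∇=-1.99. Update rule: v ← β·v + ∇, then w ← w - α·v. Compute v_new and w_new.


v_new = 0.9·-1.27 - 1.99 = -1.143 - 1.99 = -3.133
w_new = 3.69 - 0.1·-3.133 = 3.69 + 0.3133 = 4.0033

v_new=-3.133, w_new=4.0033


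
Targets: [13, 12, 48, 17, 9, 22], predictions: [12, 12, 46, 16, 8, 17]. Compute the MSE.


Squared errors: (13-12)²=1, (12-12)²=0, (48-46)²=4, (17-16)²=1, (9-8)²=1, (22-17)²=25
Sum = 32
MSE = 32/6 = 16/3

16/3


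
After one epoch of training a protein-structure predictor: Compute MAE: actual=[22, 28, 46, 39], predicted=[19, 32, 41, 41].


Absolute errors: |22-19|=3, |28-32|=4, |46-41|=5, |39-41|=2
Sum = 14
MAE = 14/4 = 7/2

7/2


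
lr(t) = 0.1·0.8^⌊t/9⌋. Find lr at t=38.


n_drops = ⌊38/9⌋ = 4
lr = 0.1·0.8^4 = 0.1·0.4096 = 0.04096

0.04096


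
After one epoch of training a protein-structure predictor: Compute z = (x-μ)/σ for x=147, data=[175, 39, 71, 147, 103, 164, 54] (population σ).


μ = 107.5714, σ = 51.0122
z = (147 - 107.5714)/51.0122 = 0.7729

0.7729


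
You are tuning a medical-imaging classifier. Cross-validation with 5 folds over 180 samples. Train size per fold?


Fold size = 180/5 = 36
Training per fold = 180 - 36 = 144

144


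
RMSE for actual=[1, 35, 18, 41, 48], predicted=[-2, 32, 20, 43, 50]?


MSE = 30/5 = 6
RMSE = √(30/5) = 2.4495

2.4495


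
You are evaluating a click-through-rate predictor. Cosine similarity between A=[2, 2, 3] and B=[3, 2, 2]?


A·B = 2·3 + 2·2 + 3·2 = 16
‖A‖ = √17 = 4.1231, ‖B‖ = √17 = 4.1231
cos = 16/(√17·√17) = 16/√289 = 0.9412

0.9412


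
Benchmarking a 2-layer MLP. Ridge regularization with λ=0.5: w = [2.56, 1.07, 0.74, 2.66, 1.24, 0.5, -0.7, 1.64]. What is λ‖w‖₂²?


‖w‖₂² = (2.56)² + (1.07)² + (0.74)² + (2.66)² + (1.24)² + (0.5)² + (-0.7)² + (1.64)²
     = 6.5536 + 1.1449 + 0.5476 + 7.0756 + 1.5376 + 0.25 + 0.49 + 2.6896
     = 20.2889
λ·‖w‖₂² = 0.5·20.2889 = 10.14445

10.14445


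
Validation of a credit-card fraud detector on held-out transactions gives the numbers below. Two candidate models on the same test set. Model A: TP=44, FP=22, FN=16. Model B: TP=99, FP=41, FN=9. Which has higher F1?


Model A: P=44/66=0.6667, R=44/60=0.7333, F1=2PR/(P+R)=2TP/(2TP+FP+FN)=88/126=0.6984
Model B: P=99/140=0.7071, R=99/108=0.9167, F1=2PR/(P+R)=2TP/(2TP+FP+FN)=198/248=0.7984
0.6984 < 0.7984 → Model B

Model B


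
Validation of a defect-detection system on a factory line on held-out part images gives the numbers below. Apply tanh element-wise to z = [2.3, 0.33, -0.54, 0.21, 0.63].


tanh(2.3) = 0.9801
tanh(0.33) = 0.3185
tanh(-0.54) = -0.493
tanh(0.21) = 0.207
tanh(0.63) = 0.5581
result = [0.9801, 0.3185, -0.493, 0.207, 0.5581]

[0.9801, 0.3185, -0.493, 0.207, 0.5581]


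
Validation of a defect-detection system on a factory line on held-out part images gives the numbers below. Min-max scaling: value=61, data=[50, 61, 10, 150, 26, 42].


min=10, max=150
(61-10)/(150-10) = 51/140 = 0.3643

0.3643


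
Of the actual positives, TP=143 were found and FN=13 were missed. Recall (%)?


Recall = TP/(TP+FN)
= 143/(143+13)
= 143/156 = 91.67%

91.67%


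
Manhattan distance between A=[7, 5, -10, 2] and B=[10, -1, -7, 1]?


d = |7-10| + |5+ 1| + |-10+ 7| + |2-1|
  = 3 + 6 + 3 + 1
  = 13

13


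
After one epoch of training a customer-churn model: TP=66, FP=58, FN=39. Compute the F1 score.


Precision = 66/124 = 0.5323
Recall = 66/105 = 0.6286
F1 = 2·P·R/(P+R) = 2·TP/(2·TP+FP+FN) = 132/(132+58+39) = 132/229 = 0.5764

0.5764


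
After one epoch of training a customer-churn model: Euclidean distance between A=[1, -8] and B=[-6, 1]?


d = √((1+ 6)² + (-8-1)²)
  = √(49 + 81)
  = √130 = 11.4018

11.4018


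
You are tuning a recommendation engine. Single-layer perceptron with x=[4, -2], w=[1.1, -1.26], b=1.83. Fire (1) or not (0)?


z = (4)·(1.1) + (-2)·(-1.26) + 1.83
  = 8.75
step(z) = 1 (z≥0)

1


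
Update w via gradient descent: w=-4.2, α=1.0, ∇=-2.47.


w_new = w - α·∇
= -4.2 - 1.0·-2.47
= -4.2 + 2.47
= -1.73

-1.73


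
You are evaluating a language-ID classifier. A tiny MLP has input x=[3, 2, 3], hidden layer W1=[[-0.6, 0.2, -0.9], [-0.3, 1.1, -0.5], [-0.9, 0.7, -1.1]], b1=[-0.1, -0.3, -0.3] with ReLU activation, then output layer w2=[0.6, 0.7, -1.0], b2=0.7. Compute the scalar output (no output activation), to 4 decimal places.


z1[0] = (-0.6)·(3) + (0.2)·(2) + (-0.9)·(3) - 0.1 = -4.2
z1[1] = (-0.3)·(3) + (1.1)·(2) + (-0.5)·(3) - 0.3 = -0.5
z1[2] = (-0.9)·(3) + (0.7)·(2) + (-1.1)·(3) - 0.3 = -4.9
h = ReLU(z1) = [0.0, 0.0, 0.0]
output = (0.6)·(0.0) + (0.7)·(0.0) + (-1.0)·(0.0) + 0.7 = 0.7

0.7


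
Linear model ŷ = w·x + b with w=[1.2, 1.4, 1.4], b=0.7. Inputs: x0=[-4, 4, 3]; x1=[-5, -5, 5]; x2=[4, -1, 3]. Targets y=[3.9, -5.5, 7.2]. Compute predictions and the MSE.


ŷ0 = (1.2)·(-4) + (1.4)·(4) + (1.4)·(3) + 0.7 = 5.7
ŷ1 = (1.2)·(-5) + (1.4)·(-5) + (1.4)·(5) + 0.7 = -5.3
ŷ2 = (1.2)·(4) + (1.4)·(-1) + (1.4)·(3) + 0.7 = 8.3
errors² = [3.24, 0.04, 1.21]
MSE = 4.4900/3 = 1.4967

1.4967


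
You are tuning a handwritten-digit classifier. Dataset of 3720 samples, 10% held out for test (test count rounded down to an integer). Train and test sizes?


Test = ⌊3720·10/100⌋ = 372
Train = 3720 - 372 = 3348

Train: 3348, Test: 372


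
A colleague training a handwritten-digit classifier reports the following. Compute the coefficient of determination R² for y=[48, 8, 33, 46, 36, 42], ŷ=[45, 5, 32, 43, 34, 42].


ȳ = 35.5
SS_res = Σ(y-ŷ)² = 32
SS_tot = Σ(y-ȳ)² = 1071.5
R² = 1 - SS_res/SS_tot = 1 - 0.0299 = 0.9701

0.9701


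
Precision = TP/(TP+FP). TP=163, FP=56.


Precision = TP/(TP+FP)
= 163/(163+56)
= 163/219 = 74.43%

74.43%


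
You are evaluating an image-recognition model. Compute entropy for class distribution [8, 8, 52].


Probabilities: [8/68, 8/68, 52/68] ≈ [0.1176, 0.1176, 0.7647]
H = -((8/68)·log₂(8/68) + (8/68)·log₂(8/68) + (52/68)·log₂(52/68))
  = 1.0224 bits

1.0224 bits


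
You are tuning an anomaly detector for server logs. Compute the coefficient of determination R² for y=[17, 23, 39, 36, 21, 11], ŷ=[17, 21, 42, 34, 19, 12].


ȳ = 24.5
SS_res = Σ(y-ŷ)² = 22
SS_tot = Σ(y-ȳ)² = 595.5
R² = 1 - SS_res/SS_tot = 1 - 0.0369 = 0.9631

0.9631


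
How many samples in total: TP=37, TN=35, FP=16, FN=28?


Total = TP + TN + FP + FN
= 37 + 35 + 16 + 28
= 116
(Predicted positive: 53, predicted negative: 63)

116


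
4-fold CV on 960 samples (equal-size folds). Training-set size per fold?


Fold size = 960/4 = 240
Training per fold = 960 - 240 = 720

720


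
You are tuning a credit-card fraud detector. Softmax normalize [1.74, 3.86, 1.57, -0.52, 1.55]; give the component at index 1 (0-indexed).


Exponentials: e^1.74=5.6973, e^3.86=47.4654, e^1.57=4.8066, e^-0.52=0.5945, e^1.55=4.7115
Sum = 63.2753
Softmax = [0.09, 0.7501, 0.076, 0.0094, 0.0745]
p[1] = 47.4654/63.2753 = 0.7501

0.7501


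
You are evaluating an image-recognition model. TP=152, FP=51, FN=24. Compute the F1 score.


Precision = 152/203 = 0.7488
Recall = 152/176 = 0.8636
F1 = 2·P·R/(P+R) = 2·TP/(2·TP+FP+FN) = 304/(304+51+24) = 304/379 = 0.8021

0.8021


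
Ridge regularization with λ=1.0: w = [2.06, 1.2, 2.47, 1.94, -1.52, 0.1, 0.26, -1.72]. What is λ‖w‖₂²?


‖w‖₂² = (2.06)² + (1.2)² + (2.47)² + (1.94)² + (-1.52)² + (0.1)² + (0.26)² + (-1.72)²
     = 4.2436 + 1.44 + 6.1009 + 3.7636 + 2.3104 + 0.01 + 0.0676 + 2.9584
     = 20.8945
λ·‖w‖₂² = 1.0·20.8945 = 20.8945

20.8945


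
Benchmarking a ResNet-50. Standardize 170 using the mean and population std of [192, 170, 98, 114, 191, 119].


μ = 147.3333, σ = 38.2172
z = (170 - 147.3333)/38.2172 = 0.5931

0.5931


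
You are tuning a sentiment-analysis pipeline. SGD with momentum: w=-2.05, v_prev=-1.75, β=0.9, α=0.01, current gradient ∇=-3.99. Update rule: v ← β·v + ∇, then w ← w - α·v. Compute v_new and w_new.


v_new = 0.9·-1.75 - 3.99 = -1.575 - 3.99 = -5.565
w_new = -2.05 - 0.01·-5.565 = -2.05 + 0.05565 = -1.99435

v_new=-5.565, w_new=-1.99435


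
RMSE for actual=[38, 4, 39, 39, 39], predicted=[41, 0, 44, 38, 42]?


MSE = 60/5 = 12
RMSE = √(60/5) = 3.4641

3.4641


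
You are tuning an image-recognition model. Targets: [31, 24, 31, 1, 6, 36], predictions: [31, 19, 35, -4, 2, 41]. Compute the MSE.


Squared errors: (31-31)²=0, (24-19)²=25, (31-35)²=16, (1+ 4)²=25, (6-2)²=16, (36-41)²=25
Sum = 107
MSE = 107/6 = 107/6

107/6


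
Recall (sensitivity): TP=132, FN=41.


Recall = TP/(TP+FN)
= 132/(132+41)
= 132/173 = 76.3%

76.3%


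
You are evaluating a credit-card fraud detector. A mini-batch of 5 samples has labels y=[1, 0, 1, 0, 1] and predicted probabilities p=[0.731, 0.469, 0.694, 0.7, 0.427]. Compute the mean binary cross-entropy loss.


L[0] = -ln(0.731) = 0.3133
L[1] = -ln(1-0.469) = -ln(0.531) = 0.633
L[2] = -ln(0.694) = 0.3653
L[3] = -ln(1-0.7) = -ln(0.3) = 1.204
L[4] = -ln(0.427) = 0.851
mean = (0.3133 + 0.633 + 0.3653 + 1.204 + 0.851)/5 = 0.6733

0.6733


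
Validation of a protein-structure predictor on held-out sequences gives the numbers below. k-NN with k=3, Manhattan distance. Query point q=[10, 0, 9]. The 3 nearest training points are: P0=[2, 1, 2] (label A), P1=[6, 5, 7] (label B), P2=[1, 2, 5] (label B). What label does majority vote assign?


d(q,P0) = 16  (label A)
d(q,P1) = 11  (label B)
d(q,P2) = 15  (label B)
Votes: A=1, B=2
Majority → B

B


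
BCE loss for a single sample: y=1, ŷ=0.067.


BCE = -[y·ln(p) + (1-y)·ln(1-p)]
= -1·ln(0.067) - 0
= -ln(0.067) = 2.7031

2.7031


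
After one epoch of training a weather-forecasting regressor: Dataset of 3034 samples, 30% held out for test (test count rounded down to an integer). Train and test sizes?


Test = ⌊3034·30/100⌋ = 910
Train = 3034 - 910 = 2124

Train: 2124, Test: 910


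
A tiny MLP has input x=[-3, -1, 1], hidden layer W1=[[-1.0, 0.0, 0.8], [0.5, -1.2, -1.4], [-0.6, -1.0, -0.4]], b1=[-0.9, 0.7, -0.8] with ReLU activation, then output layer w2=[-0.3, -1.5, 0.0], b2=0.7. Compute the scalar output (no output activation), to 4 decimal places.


z1[0] = (-1.0)·(-3) + (0.0)·(-1) + (0.8)·(1) - 0.9 = 2.9
z1[1] = (0.5)·(-3) + (-1.2)·(-1) + (-1.4)·(1) + 0.7 = -1.0
z1[2] = (-0.6)·(-3) + (-1.0)·(-1) + (-0.4)·(1) - 0.8 = 1.6
h = ReLU(z1) = [2.9, 0.0, 1.6]
output = (-0.3)·(2.9) + (-1.5)·(0.0) + (0.0)·(1.6) + 0.7 = -0.17

-0.17


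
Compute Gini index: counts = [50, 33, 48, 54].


Probabilities: [50/185, 33/185, 48/185, 54/185] ≈ [0.2703, 0.1784, 0.2595, 0.2919]
Σpᵢ² = (2500 + 1089 + 2304 + 2916)/185² = 8809/34225
Gini = 1 - Σpᵢ² = 1 - 8809/34225 = 0.7426

0.7426


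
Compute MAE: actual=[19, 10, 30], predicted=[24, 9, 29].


Absolute errors: |19-24|=5, |10-9|=1, |30-29|=1
Sum = 7
MAE = 7/3 = 7/3

7/3


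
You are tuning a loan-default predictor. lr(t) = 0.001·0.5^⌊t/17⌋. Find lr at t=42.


n_drops = ⌊42/17⌋ = 2
lr = 0.001·0.5^2 = 0.001·0.25 = 0.00025

0.00025


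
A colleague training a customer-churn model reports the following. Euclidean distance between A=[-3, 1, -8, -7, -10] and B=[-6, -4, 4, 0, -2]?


d = √((-3+ 6)² + (1+ 4)² + (-8-4)² + (-7-0)² + (-10+ 2)²)
  = √(9 + 25 + 144 + 49 + 64)
  = √291 = 17.0587

17.0587


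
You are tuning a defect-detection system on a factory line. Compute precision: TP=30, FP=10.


Precision = TP/(TP+FP)
= 30/(30+10)
= 30/40 = 75.0%

75.0%


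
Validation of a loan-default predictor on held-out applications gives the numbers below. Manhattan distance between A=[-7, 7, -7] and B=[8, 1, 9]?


d = |-7-8| + |7-1| + |-7-9|
  = 15 + 6 + 16
  = 37

37


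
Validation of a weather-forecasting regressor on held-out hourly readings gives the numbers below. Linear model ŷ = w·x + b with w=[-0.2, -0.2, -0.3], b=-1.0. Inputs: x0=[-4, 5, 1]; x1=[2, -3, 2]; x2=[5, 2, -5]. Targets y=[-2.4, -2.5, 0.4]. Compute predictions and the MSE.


ŷ0 = (-0.2)·(-4) + (-0.2)·(5) + (-0.3)·(1) - 1.0 = -1.5
ŷ1 = (-0.2)·(2) + (-0.2)·(-3) + (-0.3)·(2) - 1.0 = -1.4
ŷ2 = (-0.2)·(5) + (-0.2)·(2) + (-0.3)·(-5) - 1.0 = -0.9
errors² = [0.81, 1.21, 1.69]
MSE = 3.7100/3 = 1.2367

1.2367


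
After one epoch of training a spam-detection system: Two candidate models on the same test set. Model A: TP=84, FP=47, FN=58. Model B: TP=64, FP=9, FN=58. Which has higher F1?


Model A: P=84/131=0.6412, R=84/142=0.5915, F1=2PR/(P+R)=2TP/(2TP+FP+FN)=168/273=0.6154
Model B: P=64/73=0.8767, R=64/122=0.5246, F1=2PR/(P+R)=2TP/(2TP+FP+FN)=128/195=0.6564
0.6154 < 0.6564 → Model B

Model B


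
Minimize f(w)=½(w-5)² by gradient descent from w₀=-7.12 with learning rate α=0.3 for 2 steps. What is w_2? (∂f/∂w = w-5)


step 1: grad = -7.12-5 = -12.12; w = -7.12 - 0.3·(-12.12) = -3.484
step 2: grad = -3.484-5 = -8.484; w = -3.484 - 0.3·(-8.484) = -0.9388

-0.9388


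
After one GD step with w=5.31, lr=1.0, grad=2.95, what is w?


w_new = w - α·∇
= 5.31 - 1.0·2.95
= 5.31 - 2.95
= 2.36

2.36


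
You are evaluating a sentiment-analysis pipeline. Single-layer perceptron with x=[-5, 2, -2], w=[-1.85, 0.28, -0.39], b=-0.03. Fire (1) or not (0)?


z = (-5)·(-1.85) + (2)·(0.28) + (-2)·(-0.39) - 0.03
  = 10.56
step(z) = 1 (z≥0)

1


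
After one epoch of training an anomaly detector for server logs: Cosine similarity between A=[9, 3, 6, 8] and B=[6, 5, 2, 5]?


A·B = 9·6 + 3·5 + 6·2 + 8·5 = 121
‖A‖ = √190 = 13.784, ‖B‖ = √90 = 9.4868
cos = 121/(√190·√90) = 121/√17100 = 0.9253

0.9253


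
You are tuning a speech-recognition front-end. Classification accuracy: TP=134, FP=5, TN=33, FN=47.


Accuracy = (TP+TN)/(TP+TN+FP+FN)
= (134+33)/(219)
= 167/219 = 76.26%

76.26%


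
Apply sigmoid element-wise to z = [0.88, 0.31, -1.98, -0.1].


σ(0.88) = 1/(1+e^-0.88) = 0.7068
σ(0.31) = 1/(1+e^-0.31) = 0.5769
σ(-1.98) = 1/(1+e^1.98) = 0.1213
σ(-0.1) = 1/(1+e^0.1) = 0.475
result = [0.7068, 0.5769, 0.1213, 0.475]

[0.7068, 0.5769, 0.1213, 0.475]


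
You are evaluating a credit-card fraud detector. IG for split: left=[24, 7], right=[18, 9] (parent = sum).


Parent = [42, 16], H_parent = 0.8498
H_left = 0.7706 (n=31), H_right = 0.9183 (n=27)
H_children = (31/58)·0.7706 + (27/58)·0.9183 = 0.8394
IG = 0.8498 - 0.8394 = 0.0104

0.0104


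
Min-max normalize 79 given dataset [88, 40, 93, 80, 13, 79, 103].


min=13, max=103
(79-13)/(103-13) = 66/90 = 0.7333

0.7333


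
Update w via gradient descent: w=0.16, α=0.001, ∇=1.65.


w_new = w - α·∇
= 0.16 - 0.001·1.65
= 0.16 - 0.00165
= 0.15835

0.15835


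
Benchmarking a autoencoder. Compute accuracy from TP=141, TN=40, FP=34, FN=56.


Accuracy = (TP+TN)/(TP+TN+FP+FN)
= (141+40)/(271)
= 181/271 = 66.79%

66.79%


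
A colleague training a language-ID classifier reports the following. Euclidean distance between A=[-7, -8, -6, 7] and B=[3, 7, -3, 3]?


d = √((-7-3)² + (-8-7)² + (-6+ 3)² + (7-3)²)
  = √(100 + 225 + 9 + 16)
  = √350 = 18.7083

18.7083


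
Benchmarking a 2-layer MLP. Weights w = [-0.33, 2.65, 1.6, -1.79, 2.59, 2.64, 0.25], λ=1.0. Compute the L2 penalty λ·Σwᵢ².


‖w‖₂² = (-0.33)² + (2.65)² + (1.6)² + (-1.79)² + (2.59)² + (2.64)² + (0.25)²
     = 0.1089 + 7.0225 + 2.56 + 3.2041 + 6.7081 + 6.9696 + 0.0625
     = 26.6357
λ·‖w‖₂² = 1.0·26.6357 = 26.6357

26.6357


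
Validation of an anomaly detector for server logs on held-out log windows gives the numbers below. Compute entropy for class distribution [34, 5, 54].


Probabilities: [34/93, 5/93, 54/93] ≈ [0.3656, 0.0538, 0.5806]
H = -((34/93)·log₂(34/93) + (5/93)·log₂(5/93) + (54/93)·log₂(54/93))
  = 1.2128 bits

1.2128 bits


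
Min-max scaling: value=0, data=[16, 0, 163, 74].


min=0, max=163
(0-0)/(163-0) = 0/163 = 0.0

0.0


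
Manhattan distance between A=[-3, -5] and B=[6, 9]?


d = |-3-6| + |-5-9|
  = 9 + 14
  = 23

23


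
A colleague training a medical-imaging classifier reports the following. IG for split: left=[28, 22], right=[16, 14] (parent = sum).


Parent = [44, 36], H_parent = 0.9928
H_left = 0.9896 (n=50), H_right = 0.9968 (n=30)
H_children = (50/80)·0.9896 + (30/80)·0.9968 = 0.9923
IG = 0.9928 - 0.9923 = 0.0005

0.0005


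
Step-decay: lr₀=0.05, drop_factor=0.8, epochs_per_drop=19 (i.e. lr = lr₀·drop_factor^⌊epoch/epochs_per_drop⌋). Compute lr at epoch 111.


n_drops = ⌊111/19⌋ = 5
lr = 0.05·0.8^5 = 0.05·0.32768 = 0.016384

0.016384


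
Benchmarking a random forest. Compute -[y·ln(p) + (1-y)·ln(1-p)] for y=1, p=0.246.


BCE = -[y·ln(p) + (1-y)·ln(1-p)]
= -1·ln(0.246) - 0
= -ln(0.246) = 1.4024

1.4024


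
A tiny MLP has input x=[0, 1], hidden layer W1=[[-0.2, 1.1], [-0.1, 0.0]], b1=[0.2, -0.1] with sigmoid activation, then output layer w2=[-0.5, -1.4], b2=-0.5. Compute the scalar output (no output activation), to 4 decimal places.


z1[0] = (-0.2)·(0) + (1.1)·(1) + 0.2 = 1.3
z1[1] = (-0.1)·(0) + (0.0)·(1) - 0.1 = -0.1
h = sigmoid(z1) = [0.7858, 0.475]
output = (-0.5)·(0.7858) + (-1.4)·(0.475) - 0.5 = -1.5579

-1.5579


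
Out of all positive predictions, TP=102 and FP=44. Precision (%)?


Precision = TP/(TP+FP)
= 102/(102+44)
= 102/146 = 69.86%

69.86%


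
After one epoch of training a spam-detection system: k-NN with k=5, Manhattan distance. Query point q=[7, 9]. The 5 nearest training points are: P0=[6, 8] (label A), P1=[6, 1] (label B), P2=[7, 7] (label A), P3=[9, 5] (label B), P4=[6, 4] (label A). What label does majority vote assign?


d(q,P0) = 2  (label A)
d(q,P1) = 9  (label B)
d(q,P2) = 2  (label A)
d(q,P3) = 6  (label B)
d(q,P4) = 6  (label A)
Votes: A=3, B=2
Majority → A

A


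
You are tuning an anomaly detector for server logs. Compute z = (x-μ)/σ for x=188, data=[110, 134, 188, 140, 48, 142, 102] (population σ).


μ = 123.4286, σ = 40.053
z = (188 - 123.4286)/40.053 = 1.6121

1.6121


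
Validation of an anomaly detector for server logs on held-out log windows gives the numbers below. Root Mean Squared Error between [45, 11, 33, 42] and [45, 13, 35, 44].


MSE = 12/4 = 3
RMSE = √(12/4) = 1.7321

1.7321


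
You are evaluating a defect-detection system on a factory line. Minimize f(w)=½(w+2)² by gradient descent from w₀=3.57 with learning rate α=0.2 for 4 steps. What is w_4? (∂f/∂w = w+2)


step 1: grad = 3.57+2 = 5.57; w = 3.57 - 0.2·(5.57) = 2.456
step 2: grad = 2.456+2 = 4.456; w = 2.456 - 0.2·(4.456) = 1.5648
step 3: grad = 1.5648+2 = 3.5648; w = 1.5648 - 0.2·(3.5648) = 0.85184
step 4: grad = 0.85184+2 = 2.85184; w = 0.85184 - 0.2·(2.85184) = 0.281472

0.281472


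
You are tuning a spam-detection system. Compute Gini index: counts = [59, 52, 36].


Probabilities: [59/147, 52/147, 36/147] ≈ [0.4014, 0.3537, 0.2449]
Σpᵢ² = (3481 + 2704 + 1296)/147² = 7481/21609
Gini = 1 - Σpᵢ² = 1 - 7481/21609 = 0.6538

0.6538


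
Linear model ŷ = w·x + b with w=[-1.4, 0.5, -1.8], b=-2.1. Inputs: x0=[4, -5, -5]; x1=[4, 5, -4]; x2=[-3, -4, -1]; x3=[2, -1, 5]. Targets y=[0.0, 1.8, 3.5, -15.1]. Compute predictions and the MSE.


ŷ0 = (-1.4)·(4) + (0.5)·(-5) + (-1.8)·(-5) - 2.1 = -1.2
ŷ1 = (-1.4)·(4) + (0.5)·(5) + (-1.8)·(-4) - 2.1 = 2.0
ŷ2 = (-1.4)·(-3) + (0.5)·(-4) + (-1.8)·(-1) - 2.1 = 1.9
ŷ3 = (-1.4)·(2) + (0.5)·(-1) + (-1.8)·(5) - 2.1 = -14.4
errors² = [1.44, 0.04, 2.56, 0.49]
MSE = 4.5300/4 = 1.1325

1.1325


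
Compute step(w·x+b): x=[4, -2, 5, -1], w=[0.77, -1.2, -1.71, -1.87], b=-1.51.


z = (4)·(0.77) + (-2)·(-1.2) + (5)·(-1.71) + (-1)·(-1.87) - 1.51
  = -2.71
step(z) = 0 (z<0)

0


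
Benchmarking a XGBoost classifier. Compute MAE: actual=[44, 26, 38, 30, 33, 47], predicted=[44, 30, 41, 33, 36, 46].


Absolute errors: |44-44|=0, |26-30|=4, |38-41|=3, |30-33|=3, |33-36|=3, |47-46|=1
Sum = 14
MAE = 14/6 = 7/3

7/3


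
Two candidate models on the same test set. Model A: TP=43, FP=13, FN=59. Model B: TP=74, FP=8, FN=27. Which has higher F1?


Model A: P=43/56=0.7679, R=43/102=0.4216, F1=2PR/(P+R)=2TP/(2TP+FP+FN)=86/158=0.5443
Model B: P=74/82=0.9024, R=74/101=0.7327, F1=2PR/(P+R)=2TP/(2TP+FP+FN)=148/183=0.8087
0.5443 < 0.8087 → Model B

Model B


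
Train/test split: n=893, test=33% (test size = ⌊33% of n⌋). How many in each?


Test = ⌊893·33/100⌋ = 294
Train = 893 - 294 = 599

Train: 599, Test: 294


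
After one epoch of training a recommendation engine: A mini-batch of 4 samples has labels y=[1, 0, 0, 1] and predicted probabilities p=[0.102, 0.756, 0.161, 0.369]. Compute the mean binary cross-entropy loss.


L[0] = -ln(0.102) = 2.2828
L[1] = -ln(1-0.756) = -ln(0.244) = 1.4106
L[2] = -ln(1-0.161) = -ln(0.839) = 0.1755
L[3] = -ln(0.369) = 0.997
mean = (2.2828 + 1.4106 + 0.1755 + 0.997)/4 = 1.2165

1.2165


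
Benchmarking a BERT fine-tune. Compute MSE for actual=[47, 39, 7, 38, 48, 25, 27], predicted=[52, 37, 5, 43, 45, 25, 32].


Squared errors: (47-52)²=25, (39-37)²=4, (7-5)²=4, (38-43)²=25, (48-45)²=9, (25-25)²=0, (27-32)²=25
Sum = 92
MSE = 92/7 = 92/7

92/7


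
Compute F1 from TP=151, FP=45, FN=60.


Precision = 151/196 = 0.7704
Recall = 151/211 = 0.7156
F1 = 2·P·R/(P+R) = 2·TP/(2·TP+FP+FN) = 302/(302+45+60) = 302/407 = 0.742

0.742


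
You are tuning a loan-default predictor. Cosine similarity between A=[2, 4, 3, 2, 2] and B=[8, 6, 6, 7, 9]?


A·B = 2·8 + 4·6 + 3·6 + 2·7 + 2·9 = 90
‖A‖ = √37 = 6.0828, ‖B‖ = √266 = 16.3095
cos = 90/(√37·√266) = 90/√9842 = 0.9072

0.9072


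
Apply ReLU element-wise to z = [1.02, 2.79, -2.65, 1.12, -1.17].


ReLU(1.02) = max(0, 1.02) = 1.02
ReLU(2.79) = max(0, 2.79) = 2.79
ReLU(-2.65) = max(0, -2.65) = 0.0
ReLU(1.12) = max(0, 1.12) = 1.12
ReLU(-1.17) = max(0, -1.17) = 0.0
result = [1.02, 2.79, 0.0, 1.12, 0.0]

[1.02, 2.79, 0.0, 1.12, 0.0]


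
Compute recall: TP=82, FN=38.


Recall = TP/(TP+FN)
= 82/(82+38)
= 82/120 = 68.33%

68.33%


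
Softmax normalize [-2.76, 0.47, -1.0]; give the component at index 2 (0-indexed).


Exponentials: e^-2.76=0.0633, e^0.47=1.6, e^-1.0=0.3679
Sum = 2.0312
Softmax = [0.0312, 0.7877, 0.1811]
p[2] = 0.3679/2.0312 = 0.1811

0.1811


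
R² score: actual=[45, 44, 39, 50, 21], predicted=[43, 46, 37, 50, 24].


ȳ = 39.8
SS_res = Σ(y-ŷ)² = 21
SS_tot = Σ(y-ȳ)² = 502.8
R² = 1 - SS_res/SS_tot = 1 - 0.0418 = 0.9582

0.9582


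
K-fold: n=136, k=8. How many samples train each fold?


Fold size = 136/8 = 17
Training per fold = 136 - 17 = 119

119


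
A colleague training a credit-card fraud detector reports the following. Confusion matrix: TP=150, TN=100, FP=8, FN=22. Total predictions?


Total = TP + TN + FP + FN
= 150 + 100 + 8 + 22
= 280
(Predicted positive: 158, predicted negative: 122)

280


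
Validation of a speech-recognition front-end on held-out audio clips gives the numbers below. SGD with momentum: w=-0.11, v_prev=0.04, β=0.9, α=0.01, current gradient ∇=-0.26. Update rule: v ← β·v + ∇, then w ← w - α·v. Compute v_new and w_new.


v_new = 0.9·0.04 - 0.26 = 0.036 - 0.26 = -0.224
w_new = -0.11 - 0.01·-0.224 = -0.11 + 0.00224 = -0.10776

v_new=-0.224, w_new=-0.10776


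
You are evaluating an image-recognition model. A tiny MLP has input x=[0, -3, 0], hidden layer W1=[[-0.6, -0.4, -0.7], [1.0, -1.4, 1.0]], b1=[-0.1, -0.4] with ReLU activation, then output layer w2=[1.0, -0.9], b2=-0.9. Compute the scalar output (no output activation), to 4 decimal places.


z1[0] = (-0.6)·(0) + (-0.4)·(-3) + (-0.7)·(0) - 0.1 = 1.1
z1[1] = (1.0)·(0) + (-1.4)·(-3) + (1.0)·(0) - 0.4 = 3.8
h = ReLU(z1) = [1.1, 3.8]
output = (1.0)·(1.1) + (-0.9)·(3.8) - 0.9 = -3.22

-3.22


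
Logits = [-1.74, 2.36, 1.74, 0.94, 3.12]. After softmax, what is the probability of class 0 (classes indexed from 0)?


Exponentials: e^-1.74=0.1755, e^2.36=10.591, e^1.74=5.6973, e^0.94=2.56, e^3.12=22.6464
Sum = 41.6702
Softmax = [0.0042, 0.2542, 0.1367, 0.0614, 0.5435]
p[0] = 0.1755/41.6702 = 0.0042

0.0042


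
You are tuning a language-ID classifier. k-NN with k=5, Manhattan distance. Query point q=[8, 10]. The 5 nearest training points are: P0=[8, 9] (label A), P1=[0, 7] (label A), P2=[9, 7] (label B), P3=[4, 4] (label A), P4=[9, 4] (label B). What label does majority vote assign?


d(q,P0) = 1  (label A)
d(q,P1) = 11  (label A)
d(q,P2) = 4  (label B)
d(q,P3) = 10  (label A)
d(q,P4) = 7  (label B)
Votes: A=3, B=2
Majority → A

A


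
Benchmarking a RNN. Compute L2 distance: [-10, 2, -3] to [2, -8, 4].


d = √((-10-2)² + (2+ 8)² + (-3-4)²)
  = √(144 + 100 + 49)
  = √293 = 17.1172

17.1172


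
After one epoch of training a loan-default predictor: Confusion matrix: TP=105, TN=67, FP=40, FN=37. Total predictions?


Total = TP + TN + FP + FN
= 105 + 67 + 40 + 37
= 249
(Predicted positive: 145, predicted negative: 104)

249


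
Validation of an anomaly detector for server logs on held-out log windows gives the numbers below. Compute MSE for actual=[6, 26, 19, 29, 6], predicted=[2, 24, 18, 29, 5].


Squared errors: (6-2)²=16, (26-24)²=4, (19-18)²=1, (29-29)²=0, (6-5)²=1
Sum = 22
MSE = 22/5 = 22/5

22/5


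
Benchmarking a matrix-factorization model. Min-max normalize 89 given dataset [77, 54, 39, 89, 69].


min=39, max=89
(89-39)/(89-39) = 50/50 = 1.0

1.0


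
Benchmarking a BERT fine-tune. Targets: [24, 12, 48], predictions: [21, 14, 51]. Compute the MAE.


Absolute errors: |24-21|=3, |12-14|=2, |48-51|=3
Sum = 8
MAE = 8/3 = 8/3

8/3


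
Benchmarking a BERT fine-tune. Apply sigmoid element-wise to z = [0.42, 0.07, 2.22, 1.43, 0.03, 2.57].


σ(0.42) = 1/(1+e^-0.42) = 0.6035
σ(0.07) = 1/(1+e^-0.07) = 0.5175
σ(2.22) = 1/(1+e^-2.22) = 0.902
σ(1.43) = 1/(1+e^-1.43) = 0.8069
σ(0.03) = 1/(1+e^-0.03) = 0.5075
σ(2.57) = 1/(1+e^-2.57) = 0.9289
result = [0.6035, 0.5175, 0.902, 0.8069, 0.5075, 0.9289]

[0.6035, 0.5175, 0.902, 0.8069, 0.5075, 0.9289]


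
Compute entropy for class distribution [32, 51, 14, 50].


Probabilities: [32/147, 51/147, 14/147, 50/147] ≈ [0.2177, 0.3469, 0.0952, 0.3401]
H = -((32/147)·log₂(32/147) + (51/147)·log₂(51/147) + (14/147)·log₂(14/147) + (50/147)·log₂(50/147))
  = 1.861 bits

1.861 bits


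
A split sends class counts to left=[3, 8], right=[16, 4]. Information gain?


Parent = [19, 12], H_parent = 0.9629
H_left = 0.8454 (n=11), H_right = 0.7219 (n=20)
H_children = (11/31)·0.8454 + (20/31)·0.7219 = 0.7657
IG = 0.9629 - 0.7657 = 0.1972

0.1972


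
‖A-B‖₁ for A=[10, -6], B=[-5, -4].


d = |10+ 5| + |-6+ 4|
  = 15 + 2
  = 17

17


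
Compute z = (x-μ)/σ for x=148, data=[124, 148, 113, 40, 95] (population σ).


μ = 104, σ = 36.3153
z = (148 - 104)/36.3153 = 1.2116

1.2116


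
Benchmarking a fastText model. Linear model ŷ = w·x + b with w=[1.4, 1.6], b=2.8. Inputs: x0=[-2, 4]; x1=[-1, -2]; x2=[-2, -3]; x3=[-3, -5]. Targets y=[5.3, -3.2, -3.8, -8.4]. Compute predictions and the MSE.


ŷ0 = (1.4)·(-2) + (1.6)·(4) + 2.8 = 6.4
ŷ1 = (1.4)·(-1) + (1.6)·(-2) + 2.8 = -1.8
ŷ2 = (1.4)·(-2) + (1.6)·(-3) + 2.8 = -4.8
ŷ3 = (1.4)·(-3) + (1.6)·(-5) + 2.8 = -9.4
errors² = [1.21, 1.96, 1.0, 1.0]
MSE = 5.1700/4 = 1.2925

1.2925


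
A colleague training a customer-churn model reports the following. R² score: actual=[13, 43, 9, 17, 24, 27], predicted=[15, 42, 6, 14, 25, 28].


ȳ = 22.1667
SS_res = Σ(y-ŷ)² = 25
SS_tot = Σ(y-ȳ)² = 744.83
R² = 1 - SS_res/SS_tot = 1 - 0.0336 = 0.9664

0.9664


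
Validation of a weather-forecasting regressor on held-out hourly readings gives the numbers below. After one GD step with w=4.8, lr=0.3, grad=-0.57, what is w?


w_new = w - α·∇
= 4.8 - 0.3·-0.57
= 4.8 + 0.171
= 4.971

4.971
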